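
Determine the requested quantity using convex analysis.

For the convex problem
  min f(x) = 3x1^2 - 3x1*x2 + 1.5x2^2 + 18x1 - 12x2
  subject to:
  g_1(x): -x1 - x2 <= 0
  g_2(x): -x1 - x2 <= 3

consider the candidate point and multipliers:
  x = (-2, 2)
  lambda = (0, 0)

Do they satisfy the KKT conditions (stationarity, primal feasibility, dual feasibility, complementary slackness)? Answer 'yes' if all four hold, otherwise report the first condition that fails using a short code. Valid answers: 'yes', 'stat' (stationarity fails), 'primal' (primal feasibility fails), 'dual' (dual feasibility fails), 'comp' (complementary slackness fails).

Gradient of f: grad f(x) = Q x + c = (0, 0)
Constraint values g_i(x) = a_i^T x - b_i:
  g_1((-2, 2)) = 0
  g_2((-2, 2)) = -3
Stationarity residual: grad f(x) + sum_i lambda_i a_i = (0, 0)
  -> stationarity OK
Primal feasibility (all g_i <= 0): OK
Dual feasibility (all lambda_i >= 0): OK
Complementary slackness (lambda_i * g_i(x) = 0 for all i): OK

Verdict: yes, KKT holds.

yes


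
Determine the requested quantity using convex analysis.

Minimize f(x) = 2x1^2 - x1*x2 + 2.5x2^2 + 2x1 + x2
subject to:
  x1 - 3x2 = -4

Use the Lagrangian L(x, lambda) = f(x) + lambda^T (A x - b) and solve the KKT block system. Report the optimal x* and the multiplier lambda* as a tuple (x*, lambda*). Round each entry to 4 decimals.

Form the Lagrangian:
  L(x, lambda) = (1/2) x^T Q x + c^T x + lambda^T (A x - b)
Stationarity (grad_x L = 0): Q x + c + A^T lambda = 0.
Primal feasibility: A x = b.

This gives the KKT block system:
  [ Q   A^T ] [ x     ]   [-c ]
  [ A    0  ] [ lambda ] = [ b ]

Solving the linear system:
  x*      = (-0.8286, 1.0571)
  lambda* = (2.3714)
  f(x*)   = 4.4429

x* = (-0.8286, 1.0571), lambda* = (2.3714)


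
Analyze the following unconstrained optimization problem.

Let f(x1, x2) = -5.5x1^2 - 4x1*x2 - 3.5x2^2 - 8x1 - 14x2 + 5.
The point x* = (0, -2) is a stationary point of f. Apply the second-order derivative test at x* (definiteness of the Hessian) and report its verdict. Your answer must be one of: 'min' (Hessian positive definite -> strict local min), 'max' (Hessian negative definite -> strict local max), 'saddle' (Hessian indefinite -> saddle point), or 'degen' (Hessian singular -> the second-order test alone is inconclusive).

Compute the Hessian H = grad^2 f:
  H = [[-11, -4], [-4, -7]]
Verify stationarity: grad f(x*) = H x* + g = (0, 0).
Eigenvalues of H: -13.4721, -4.5279.
Both eigenvalues < 0, so H is negative definite -> x* is a strict local max.

max


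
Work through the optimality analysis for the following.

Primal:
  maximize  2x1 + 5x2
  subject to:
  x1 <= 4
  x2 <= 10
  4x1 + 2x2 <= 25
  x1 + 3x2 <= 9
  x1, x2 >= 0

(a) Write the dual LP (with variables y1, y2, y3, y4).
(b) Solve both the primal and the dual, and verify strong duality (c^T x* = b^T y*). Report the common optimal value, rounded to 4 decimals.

The standard primal-dual pair for 'max c^T x s.t. A x <= b, x >= 0' is:
  Dual:  min b^T y  s.t.  A^T y >= c,  y >= 0.

So the dual LP is:
  minimize  4y1 + 10y2 + 25y3 + 9y4
  subject to:
    y1 + 4y3 + y4 >= 2
    y2 + 2y3 + 3y4 >= 5
    y1, y2, y3, y4 >= 0

Solving the primal: x* = (4, 1.6667).
  primal value c^T x* = 16.3333.
Solving the dual: y* = (0.3333, 0, 0, 1.6667).
  dual value b^T y* = 16.3333.
Strong duality: c^T x* = b^T y*. Confirmed.

16.3333


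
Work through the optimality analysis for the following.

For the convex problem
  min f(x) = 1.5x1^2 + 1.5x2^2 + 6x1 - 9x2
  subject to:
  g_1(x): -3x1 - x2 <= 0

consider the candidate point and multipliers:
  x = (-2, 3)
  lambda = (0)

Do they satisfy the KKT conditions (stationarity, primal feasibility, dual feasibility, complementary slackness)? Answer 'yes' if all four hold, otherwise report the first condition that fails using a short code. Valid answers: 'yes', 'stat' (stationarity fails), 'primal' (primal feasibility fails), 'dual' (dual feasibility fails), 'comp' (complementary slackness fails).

Gradient of f: grad f(x) = Q x + c = (0, 0)
Constraint values g_i(x) = a_i^T x - b_i:
  g_1((-2, 3)) = 3
Stationarity residual: grad f(x) + sum_i lambda_i a_i = (0, 0)
  -> stationarity OK
Primal feasibility (all g_i <= 0): FAILS
Dual feasibility (all lambda_i >= 0): OK
Complementary slackness (lambda_i * g_i(x) = 0 for all i): OK

Verdict: the first failing condition is primal_feasibility -> primal.

primal


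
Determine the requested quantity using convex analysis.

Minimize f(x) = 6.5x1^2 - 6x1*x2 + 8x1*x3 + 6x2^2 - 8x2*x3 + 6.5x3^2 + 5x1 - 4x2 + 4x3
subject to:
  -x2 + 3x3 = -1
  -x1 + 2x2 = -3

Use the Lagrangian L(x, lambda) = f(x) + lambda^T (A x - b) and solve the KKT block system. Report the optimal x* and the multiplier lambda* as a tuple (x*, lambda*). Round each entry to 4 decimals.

Form the Lagrangian:
  L(x, lambda) = (1/2) x^T Q x + c^T x + lambda^T (A x - b)
Stationarity (grad_x L = 0): Q x + c + A^T lambda = 0.
Primal feasibility: A x = b.

This gives the KKT block system:
  [ Q   A^T ] [ x     ]   [-c ]
  [ A    0  ] [ lambda ] = [ b ]

Solving the linear system:
  x*      = (-0.0451, -1.5226, -0.8409)
  lambda* = (-1.6295, 6.8219)
  f(x*)   = 10.6686

x* = (-0.0451, -1.5226, -0.8409), lambda* = (-1.6295, 6.8219)


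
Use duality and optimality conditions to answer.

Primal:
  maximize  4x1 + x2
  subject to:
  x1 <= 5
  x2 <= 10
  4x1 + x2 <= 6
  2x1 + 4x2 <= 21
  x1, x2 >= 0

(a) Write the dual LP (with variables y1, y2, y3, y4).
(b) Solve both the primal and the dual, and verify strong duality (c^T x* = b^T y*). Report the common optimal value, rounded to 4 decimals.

The standard primal-dual pair for 'max c^T x s.t. A x <= b, x >= 0' is:
  Dual:  min b^T y  s.t.  A^T y >= c,  y >= 0.

So the dual LP is:
  minimize  5y1 + 10y2 + 6y3 + 21y4
  subject to:
    y1 + 4y3 + 2y4 >= 4
    y2 + y3 + 4y4 >= 1
    y1, y2, y3, y4 >= 0

Solving the primal: x* = (0.2143, 5.1429).
  primal value c^T x* = 6.
Solving the dual: y* = (0, 0, 1, 0).
  dual value b^T y* = 6.
Strong duality: c^T x* = b^T y*. Confirmed.

6


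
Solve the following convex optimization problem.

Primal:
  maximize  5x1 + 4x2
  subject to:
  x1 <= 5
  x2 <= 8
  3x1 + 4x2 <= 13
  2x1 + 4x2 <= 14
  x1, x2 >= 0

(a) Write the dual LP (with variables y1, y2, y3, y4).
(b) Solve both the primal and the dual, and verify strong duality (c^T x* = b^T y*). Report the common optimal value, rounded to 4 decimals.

The standard primal-dual pair for 'max c^T x s.t. A x <= b, x >= 0' is:
  Dual:  min b^T y  s.t.  A^T y >= c,  y >= 0.

So the dual LP is:
  minimize  5y1 + 8y2 + 13y3 + 14y4
  subject to:
    y1 + 3y3 + 2y4 >= 5
    y2 + 4y3 + 4y4 >= 4
    y1, y2, y3, y4 >= 0

Solving the primal: x* = (4.3333, 0).
  primal value c^T x* = 21.6667.
Solving the dual: y* = (0, 0, 1.6667, 0).
  dual value b^T y* = 21.6667.
Strong duality: c^T x* = b^T y*. Confirmed.

21.6667


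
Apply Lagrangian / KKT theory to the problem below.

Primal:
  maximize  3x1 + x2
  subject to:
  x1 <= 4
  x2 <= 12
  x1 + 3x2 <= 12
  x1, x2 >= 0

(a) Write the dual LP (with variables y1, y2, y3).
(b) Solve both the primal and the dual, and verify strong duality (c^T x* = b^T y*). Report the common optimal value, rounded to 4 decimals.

The standard primal-dual pair for 'max c^T x s.t. A x <= b, x >= 0' is:
  Dual:  min b^T y  s.t.  A^T y >= c,  y >= 0.

So the dual LP is:
  minimize  4y1 + 12y2 + 12y3
  subject to:
    y1 + y3 >= 3
    y2 + 3y3 >= 1
    y1, y2, y3 >= 0

Solving the primal: x* = (4, 2.6667).
  primal value c^T x* = 14.6667.
Solving the dual: y* = (2.6667, 0, 0.3333).
  dual value b^T y* = 14.6667.
Strong duality: c^T x* = b^T y*. Confirmed.

14.6667


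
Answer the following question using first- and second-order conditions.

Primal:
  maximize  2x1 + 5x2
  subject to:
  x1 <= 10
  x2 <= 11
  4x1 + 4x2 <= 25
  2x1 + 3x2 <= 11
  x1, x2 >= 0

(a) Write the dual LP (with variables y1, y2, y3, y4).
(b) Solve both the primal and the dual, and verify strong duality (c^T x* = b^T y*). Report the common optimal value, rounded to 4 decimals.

The standard primal-dual pair for 'max c^T x s.t. A x <= b, x >= 0' is:
  Dual:  min b^T y  s.t.  A^T y >= c,  y >= 0.

So the dual LP is:
  minimize  10y1 + 11y2 + 25y3 + 11y4
  subject to:
    y1 + 4y3 + 2y4 >= 2
    y2 + 4y3 + 3y4 >= 5
    y1, y2, y3, y4 >= 0

Solving the primal: x* = (0, 3.6667).
  primal value c^T x* = 18.3333.
Solving the dual: y* = (0, 0, 0, 1.6667).
  dual value b^T y* = 18.3333.
Strong duality: c^T x* = b^T y*. Confirmed.

18.3333


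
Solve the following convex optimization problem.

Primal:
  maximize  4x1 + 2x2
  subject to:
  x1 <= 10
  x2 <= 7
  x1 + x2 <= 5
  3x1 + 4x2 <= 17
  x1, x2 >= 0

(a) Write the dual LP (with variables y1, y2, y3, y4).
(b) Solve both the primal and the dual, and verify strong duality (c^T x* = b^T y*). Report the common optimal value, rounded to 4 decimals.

The standard primal-dual pair for 'max c^T x s.t. A x <= b, x >= 0' is:
  Dual:  min b^T y  s.t.  A^T y >= c,  y >= 0.

So the dual LP is:
  minimize  10y1 + 7y2 + 5y3 + 17y4
  subject to:
    y1 + y3 + 3y4 >= 4
    y2 + y3 + 4y4 >= 2
    y1, y2, y3, y4 >= 0

Solving the primal: x* = (5, 0).
  primal value c^T x* = 20.
Solving the dual: y* = (0, 0, 4, 0).
  dual value b^T y* = 20.
Strong duality: c^T x* = b^T y*. Confirmed.

20


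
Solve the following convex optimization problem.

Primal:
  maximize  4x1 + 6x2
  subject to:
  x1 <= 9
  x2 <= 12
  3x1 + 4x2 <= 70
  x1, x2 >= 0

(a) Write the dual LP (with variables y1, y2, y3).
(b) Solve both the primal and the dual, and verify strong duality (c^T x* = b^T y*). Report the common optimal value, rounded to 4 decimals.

The standard primal-dual pair for 'max c^T x s.t. A x <= b, x >= 0' is:
  Dual:  min b^T y  s.t.  A^T y >= c,  y >= 0.

So the dual LP is:
  minimize  9y1 + 12y2 + 70y3
  subject to:
    y1 + 3y3 >= 4
    y2 + 4y3 >= 6
    y1, y2, y3 >= 0

Solving the primal: x* = (7.3333, 12).
  primal value c^T x* = 101.3333.
Solving the dual: y* = (0, 0.6667, 1.3333).
  dual value b^T y* = 101.3333.
Strong duality: c^T x* = b^T y*. Confirmed.

101.3333


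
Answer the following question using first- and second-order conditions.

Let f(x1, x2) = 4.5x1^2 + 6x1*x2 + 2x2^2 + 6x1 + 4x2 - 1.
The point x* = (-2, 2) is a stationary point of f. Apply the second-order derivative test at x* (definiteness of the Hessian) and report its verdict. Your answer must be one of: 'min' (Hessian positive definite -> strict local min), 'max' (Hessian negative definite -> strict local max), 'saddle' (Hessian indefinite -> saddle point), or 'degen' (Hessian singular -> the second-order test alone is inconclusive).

Compute the Hessian H = grad^2 f:
  H = [[9, 6], [6, 4]]
Verify stationarity: grad f(x*) = H x* + g = (0, 0).
Eigenvalues of H: 0, 13.
H has a zero eigenvalue (singular; positive semidefinite but not definite), so H is neither positive definite, negative definite, nor indefinite. The second-order test alone is inconclusive -> degen.
(Indeed, f is constant along the null direction of H through x*, so x* is not a strict local extremum.)

degen


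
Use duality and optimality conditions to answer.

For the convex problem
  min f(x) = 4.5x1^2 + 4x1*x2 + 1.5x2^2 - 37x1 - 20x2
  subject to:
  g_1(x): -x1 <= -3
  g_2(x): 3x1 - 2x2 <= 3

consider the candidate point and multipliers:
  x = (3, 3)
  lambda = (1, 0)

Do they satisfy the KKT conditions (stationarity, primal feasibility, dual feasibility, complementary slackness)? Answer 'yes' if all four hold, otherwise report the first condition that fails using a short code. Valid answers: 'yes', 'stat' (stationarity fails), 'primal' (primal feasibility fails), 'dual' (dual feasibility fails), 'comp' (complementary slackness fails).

Gradient of f: grad f(x) = Q x + c = (2, 1)
Constraint values g_i(x) = a_i^T x - b_i:
  g_1((3, 3)) = 0
  g_2((3, 3)) = 0
Stationarity residual: grad f(x) + sum_i lambda_i a_i = (1, 1)
  -> stationarity FAILS
Primal feasibility (all g_i <= 0): OK
Dual feasibility (all lambda_i >= 0): OK
Complementary slackness (lambda_i * g_i(x) = 0 for all i): OK

Verdict: the first failing condition is stationarity -> stat.

stat


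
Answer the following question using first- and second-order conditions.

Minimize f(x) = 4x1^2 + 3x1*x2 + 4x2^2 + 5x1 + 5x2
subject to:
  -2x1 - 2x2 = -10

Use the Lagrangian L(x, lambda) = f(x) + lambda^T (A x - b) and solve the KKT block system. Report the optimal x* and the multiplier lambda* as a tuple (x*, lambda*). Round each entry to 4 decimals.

Form the Lagrangian:
  L(x, lambda) = (1/2) x^T Q x + c^T x + lambda^T (A x - b)
Stationarity (grad_x L = 0): Q x + c + A^T lambda = 0.
Primal feasibility: A x = b.

This gives the KKT block system:
  [ Q   A^T ] [ x     ]   [-c ]
  [ A    0  ] [ lambda ] = [ b ]

Solving the linear system:
  x*      = (2.5, 2.5)
  lambda* = (16.25)
  f(x*)   = 93.75

x* = (2.5, 2.5), lambda* = (16.25)


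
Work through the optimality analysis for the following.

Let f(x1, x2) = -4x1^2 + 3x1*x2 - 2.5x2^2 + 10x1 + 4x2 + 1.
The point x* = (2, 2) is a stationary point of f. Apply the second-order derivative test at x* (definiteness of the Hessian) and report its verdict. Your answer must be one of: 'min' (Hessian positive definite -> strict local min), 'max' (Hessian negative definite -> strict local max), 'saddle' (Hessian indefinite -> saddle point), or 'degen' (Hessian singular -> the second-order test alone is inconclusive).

Compute the Hessian H = grad^2 f:
  H = [[-8, 3], [3, -5]]
Verify stationarity: grad f(x*) = H x* + g = (0, 0).
Eigenvalues of H: -9.8541, -3.1459.
Both eigenvalues < 0, so H is negative definite -> x* is a strict local max.

max


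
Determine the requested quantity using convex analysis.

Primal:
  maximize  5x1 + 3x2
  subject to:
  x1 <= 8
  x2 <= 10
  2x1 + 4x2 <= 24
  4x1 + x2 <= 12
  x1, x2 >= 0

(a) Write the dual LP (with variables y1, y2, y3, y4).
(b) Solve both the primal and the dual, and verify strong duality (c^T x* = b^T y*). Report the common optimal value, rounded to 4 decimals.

The standard primal-dual pair for 'max c^T x s.t. A x <= b, x >= 0' is:
  Dual:  min b^T y  s.t.  A^T y >= c,  y >= 0.

So the dual LP is:
  minimize  8y1 + 10y2 + 24y3 + 12y4
  subject to:
    y1 + 2y3 + 4y4 >= 5
    y2 + 4y3 + y4 >= 3
    y1, y2, y3, y4 >= 0

Solving the primal: x* = (1.7143, 5.1429).
  primal value c^T x* = 24.
Solving the dual: y* = (0, 0, 0.5, 1).
  dual value b^T y* = 24.
Strong duality: c^T x* = b^T y*. Confirmed.

24


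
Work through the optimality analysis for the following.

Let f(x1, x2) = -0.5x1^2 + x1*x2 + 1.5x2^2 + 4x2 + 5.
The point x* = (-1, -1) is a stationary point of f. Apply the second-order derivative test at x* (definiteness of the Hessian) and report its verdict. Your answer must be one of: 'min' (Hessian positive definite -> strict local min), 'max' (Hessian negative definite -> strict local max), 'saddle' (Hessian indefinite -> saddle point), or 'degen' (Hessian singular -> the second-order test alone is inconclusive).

Compute the Hessian H = grad^2 f:
  H = [[-1, 1], [1, 3]]
Verify stationarity: grad f(x*) = H x* + g = (0, 0).
Eigenvalues of H: -1.2361, 3.2361.
Eigenvalues have mixed signs, so H is indefinite -> x* is a saddle point.

saddle


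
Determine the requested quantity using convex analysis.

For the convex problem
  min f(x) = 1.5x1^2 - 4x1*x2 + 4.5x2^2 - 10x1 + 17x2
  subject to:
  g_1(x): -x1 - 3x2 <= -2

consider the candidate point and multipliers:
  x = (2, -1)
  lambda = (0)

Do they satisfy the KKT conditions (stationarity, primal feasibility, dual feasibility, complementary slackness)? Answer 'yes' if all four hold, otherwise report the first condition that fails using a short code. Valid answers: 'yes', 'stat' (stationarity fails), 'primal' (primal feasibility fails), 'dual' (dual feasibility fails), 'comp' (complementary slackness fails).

Gradient of f: grad f(x) = Q x + c = (0, 0)
Constraint values g_i(x) = a_i^T x - b_i:
  g_1((2, -1)) = 3
Stationarity residual: grad f(x) + sum_i lambda_i a_i = (0, 0)
  -> stationarity OK
Primal feasibility (all g_i <= 0): FAILS
Dual feasibility (all lambda_i >= 0): OK
Complementary slackness (lambda_i * g_i(x) = 0 for all i): OK

Verdict: the first failing condition is primal_feasibility -> primal.

primal


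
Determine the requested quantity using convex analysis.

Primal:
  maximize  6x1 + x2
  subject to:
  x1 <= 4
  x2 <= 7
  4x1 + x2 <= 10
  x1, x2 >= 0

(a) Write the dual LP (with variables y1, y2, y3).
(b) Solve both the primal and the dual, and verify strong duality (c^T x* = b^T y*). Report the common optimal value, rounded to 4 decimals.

The standard primal-dual pair for 'max c^T x s.t. A x <= b, x >= 0' is:
  Dual:  min b^T y  s.t.  A^T y >= c,  y >= 0.

So the dual LP is:
  minimize  4y1 + 7y2 + 10y3
  subject to:
    y1 + 4y3 >= 6
    y2 + y3 >= 1
    y1, y2, y3 >= 0

Solving the primal: x* = (2.5, 0).
  primal value c^T x* = 15.
Solving the dual: y* = (0, 0, 1.5).
  dual value b^T y* = 15.
Strong duality: c^T x* = b^T y*. Confirmed.

15


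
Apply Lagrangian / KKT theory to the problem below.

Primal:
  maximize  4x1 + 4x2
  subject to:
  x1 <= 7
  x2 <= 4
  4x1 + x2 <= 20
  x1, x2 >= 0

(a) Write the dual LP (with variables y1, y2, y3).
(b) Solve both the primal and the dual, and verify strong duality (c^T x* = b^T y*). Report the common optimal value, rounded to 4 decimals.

The standard primal-dual pair for 'max c^T x s.t. A x <= b, x >= 0' is:
  Dual:  min b^T y  s.t.  A^T y >= c,  y >= 0.

So the dual LP is:
  minimize  7y1 + 4y2 + 20y3
  subject to:
    y1 + 4y3 >= 4
    y2 + y3 >= 4
    y1, y2, y3 >= 0

Solving the primal: x* = (4, 4).
  primal value c^T x* = 32.
Solving the dual: y* = (0, 3, 1).
  dual value b^T y* = 32.
Strong duality: c^T x* = b^T y*. Confirmed.

32


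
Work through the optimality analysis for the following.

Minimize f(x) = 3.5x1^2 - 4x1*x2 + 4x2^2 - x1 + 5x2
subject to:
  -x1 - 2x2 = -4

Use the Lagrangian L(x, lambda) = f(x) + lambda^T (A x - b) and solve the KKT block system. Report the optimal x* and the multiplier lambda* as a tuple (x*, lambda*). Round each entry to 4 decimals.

Form the Lagrangian:
  L(x, lambda) = (1/2) x^T Q x + c^T x + lambda^T (A x - b)
Stationarity (grad_x L = 0): Q x + c + A^T lambda = 0.
Primal feasibility: A x = b.

This gives the KKT block system:
  [ Q   A^T ] [ x     ]   [-c ]
  [ A    0  ] [ lambda ] = [ b ]

Solving the linear system:
  x*      = (1.5, 1.25)
  lambda* = (4.5)
  f(x*)   = 11.375

x* = (1.5, 1.25), lambda* = (4.5)


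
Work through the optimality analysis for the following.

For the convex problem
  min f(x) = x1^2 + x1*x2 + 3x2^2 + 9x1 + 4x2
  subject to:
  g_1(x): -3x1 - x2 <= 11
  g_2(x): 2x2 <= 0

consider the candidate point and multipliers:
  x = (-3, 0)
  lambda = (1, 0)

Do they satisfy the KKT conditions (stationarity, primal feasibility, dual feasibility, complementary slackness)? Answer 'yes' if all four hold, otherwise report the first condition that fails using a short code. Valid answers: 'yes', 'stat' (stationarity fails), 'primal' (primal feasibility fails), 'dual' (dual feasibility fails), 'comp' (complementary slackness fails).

Gradient of f: grad f(x) = Q x + c = (3, 1)
Constraint values g_i(x) = a_i^T x - b_i:
  g_1((-3, 0)) = -2
  g_2((-3, 0)) = 0
Stationarity residual: grad f(x) + sum_i lambda_i a_i = (0, 0)
  -> stationarity OK
Primal feasibility (all g_i <= 0): OK
Dual feasibility (all lambda_i >= 0): OK
Complementary slackness (lambda_i * g_i(x) = 0 for all i): FAILS

Verdict: the first failing condition is complementary_slackness -> comp.

comp


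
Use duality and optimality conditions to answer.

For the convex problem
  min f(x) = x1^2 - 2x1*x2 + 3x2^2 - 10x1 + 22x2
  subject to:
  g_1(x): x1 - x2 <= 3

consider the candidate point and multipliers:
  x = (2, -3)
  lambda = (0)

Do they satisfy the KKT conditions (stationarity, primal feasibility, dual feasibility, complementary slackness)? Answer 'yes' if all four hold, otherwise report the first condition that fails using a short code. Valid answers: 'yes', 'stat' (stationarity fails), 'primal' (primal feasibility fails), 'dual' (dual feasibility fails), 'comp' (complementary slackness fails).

Gradient of f: grad f(x) = Q x + c = (0, 0)
Constraint values g_i(x) = a_i^T x - b_i:
  g_1((2, -3)) = 2
Stationarity residual: grad f(x) + sum_i lambda_i a_i = (0, 0)
  -> stationarity OK
Primal feasibility (all g_i <= 0): FAILS
Dual feasibility (all lambda_i >= 0): OK
Complementary slackness (lambda_i * g_i(x) = 0 for all i): OK

Verdict: the first failing condition is primal_feasibility -> primal.

primal


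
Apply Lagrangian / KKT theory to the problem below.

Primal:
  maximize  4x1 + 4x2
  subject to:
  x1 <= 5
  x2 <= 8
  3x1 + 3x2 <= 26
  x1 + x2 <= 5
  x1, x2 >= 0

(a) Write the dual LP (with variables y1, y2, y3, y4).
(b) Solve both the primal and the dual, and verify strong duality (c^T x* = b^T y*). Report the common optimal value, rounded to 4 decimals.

The standard primal-dual pair for 'max c^T x s.t. A x <= b, x >= 0' is:
  Dual:  min b^T y  s.t.  A^T y >= c,  y >= 0.

So the dual LP is:
  minimize  5y1 + 8y2 + 26y3 + 5y4
  subject to:
    y1 + 3y3 + y4 >= 4
    y2 + 3y3 + y4 >= 4
    y1, y2, y3, y4 >= 0

Solving the primal: x* = (0, 5).
  primal value c^T x* = 20.
Solving the dual: y* = (0, 0, 0, 4).
  dual value b^T y* = 20.
Strong duality: c^T x* = b^T y*. Confirmed.

20


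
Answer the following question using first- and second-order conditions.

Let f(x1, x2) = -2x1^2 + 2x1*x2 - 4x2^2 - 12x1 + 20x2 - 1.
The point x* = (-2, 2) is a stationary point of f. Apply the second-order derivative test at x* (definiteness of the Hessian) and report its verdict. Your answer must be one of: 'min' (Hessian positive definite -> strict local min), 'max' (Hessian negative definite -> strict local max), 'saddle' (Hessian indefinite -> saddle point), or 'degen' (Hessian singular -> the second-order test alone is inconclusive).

Compute the Hessian H = grad^2 f:
  H = [[-4, 2], [2, -8]]
Verify stationarity: grad f(x*) = H x* + g = (0, 0).
Eigenvalues of H: -8.8284, -3.1716.
Both eigenvalues < 0, so H is negative definite -> x* is a strict local max.

max


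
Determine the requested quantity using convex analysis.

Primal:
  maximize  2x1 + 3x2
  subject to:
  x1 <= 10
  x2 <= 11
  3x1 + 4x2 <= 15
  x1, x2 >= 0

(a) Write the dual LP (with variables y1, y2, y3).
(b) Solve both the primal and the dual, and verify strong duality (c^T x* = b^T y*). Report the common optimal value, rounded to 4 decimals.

The standard primal-dual pair for 'max c^T x s.t. A x <= b, x >= 0' is:
  Dual:  min b^T y  s.t.  A^T y >= c,  y >= 0.

So the dual LP is:
  minimize  10y1 + 11y2 + 15y3
  subject to:
    y1 + 3y3 >= 2
    y2 + 4y3 >= 3
    y1, y2, y3 >= 0

Solving the primal: x* = (0, 3.75).
  primal value c^T x* = 11.25.
Solving the dual: y* = (0, 0, 0.75).
  dual value b^T y* = 11.25.
Strong duality: c^T x* = b^T y*. Confirmed.

11.25


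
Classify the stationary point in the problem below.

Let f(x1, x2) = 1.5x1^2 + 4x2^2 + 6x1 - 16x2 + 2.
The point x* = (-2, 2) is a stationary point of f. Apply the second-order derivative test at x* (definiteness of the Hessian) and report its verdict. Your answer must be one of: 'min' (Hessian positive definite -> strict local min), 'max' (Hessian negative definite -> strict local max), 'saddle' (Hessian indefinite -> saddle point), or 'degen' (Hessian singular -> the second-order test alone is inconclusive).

Compute the Hessian H = grad^2 f:
  H = [[3, 0], [0, 8]]
Verify stationarity: grad f(x*) = H x* + g = (0, 0).
Eigenvalues of H: 3, 8.
Both eigenvalues > 0, so H is positive definite -> x* is a strict local min.

min


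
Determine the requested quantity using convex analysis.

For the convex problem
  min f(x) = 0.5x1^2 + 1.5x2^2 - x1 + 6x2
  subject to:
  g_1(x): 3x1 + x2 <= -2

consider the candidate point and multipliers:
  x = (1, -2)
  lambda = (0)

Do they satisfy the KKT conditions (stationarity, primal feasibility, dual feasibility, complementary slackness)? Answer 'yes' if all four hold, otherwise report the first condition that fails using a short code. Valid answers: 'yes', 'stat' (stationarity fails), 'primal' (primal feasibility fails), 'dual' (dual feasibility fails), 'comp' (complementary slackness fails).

Gradient of f: grad f(x) = Q x + c = (0, 0)
Constraint values g_i(x) = a_i^T x - b_i:
  g_1((1, -2)) = 3
Stationarity residual: grad f(x) + sum_i lambda_i a_i = (0, 0)
  -> stationarity OK
Primal feasibility (all g_i <= 0): FAILS
Dual feasibility (all lambda_i >= 0): OK
Complementary slackness (lambda_i * g_i(x) = 0 for all i): OK

Verdict: the first failing condition is primal_feasibility -> primal.

primal


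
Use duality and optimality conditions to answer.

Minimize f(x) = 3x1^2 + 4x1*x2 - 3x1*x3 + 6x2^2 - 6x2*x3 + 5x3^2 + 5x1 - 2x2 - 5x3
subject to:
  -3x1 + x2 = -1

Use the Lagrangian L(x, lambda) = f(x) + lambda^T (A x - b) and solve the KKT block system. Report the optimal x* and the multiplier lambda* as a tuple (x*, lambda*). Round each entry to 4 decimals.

Form the Lagrangian:
  L(x, lambda) = (1/2) x^T Q x + c^T x + lambda^T (A x - b)
Stationarity (grad_x L = 0): Q x + c + A^T lambda = 0.
Primal feasibility: A x = b.

This gives the KKT block system:
  [ Q   A^T ] [ x     ]   [-c ]
  [ A    0  ] [ lambda ] = [ b ]

Solving the linear system:
  x*      = (0.4143, 0.2428, 0.77)
  lambda* = (2.049)
  f(x*)   = -0.1076

x* = (0.4143, 0.2428, 0.77), lambda* = (2.049)


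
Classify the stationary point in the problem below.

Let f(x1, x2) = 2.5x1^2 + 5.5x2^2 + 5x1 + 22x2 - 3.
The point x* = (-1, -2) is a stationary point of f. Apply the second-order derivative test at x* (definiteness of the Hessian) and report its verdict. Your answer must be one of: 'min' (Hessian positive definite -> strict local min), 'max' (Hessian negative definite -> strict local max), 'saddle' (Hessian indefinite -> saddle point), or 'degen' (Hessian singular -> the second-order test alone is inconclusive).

Compute the Hessian H = grad^2 f:
  H = [[5, 0], [0, 11]]
Verify stationarity: grad f(x*) = H x* + g = (0, 0).
Eigenvalues of H: 5, 11.
Both eigenvalues > 0, so H is positive definite -> x* is a strict local min.

min


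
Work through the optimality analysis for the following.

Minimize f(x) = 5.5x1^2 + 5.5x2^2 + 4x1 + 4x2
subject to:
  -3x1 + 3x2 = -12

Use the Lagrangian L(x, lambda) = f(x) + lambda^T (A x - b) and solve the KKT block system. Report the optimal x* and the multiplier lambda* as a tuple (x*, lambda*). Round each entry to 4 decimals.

Form the Lagrangian:
  L(x, lambda) = (1/2) x^T Q x + c^T x + lambda^T (A x - b)
Stationarity (grad_x L = 0): Q x + c + A^T lambda = 0.
Primal feasibility: A x = b.

This gives the KKT block system:
  [ Q   A^T ] [ x     ]   [-c ]
  [ A    0  ] [ lambda ] = [ b ]

Solving the linear system:
  x*      = (1.6364, -2.3636)
  lambda* = (7.3333)
  f(x*)   = 42.5455

x* = (1.6364, -2.3636), lambda* = (7.3333)


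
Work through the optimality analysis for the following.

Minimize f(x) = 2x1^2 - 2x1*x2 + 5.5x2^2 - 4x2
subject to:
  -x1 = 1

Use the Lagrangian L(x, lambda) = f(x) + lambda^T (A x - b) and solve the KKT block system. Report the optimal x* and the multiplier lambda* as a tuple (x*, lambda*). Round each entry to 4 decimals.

Form the Lagrangian:
  L(x, lambda) = (1/2) x^T Q x + c^T x + lambda^T (A x - b)
Stationarity (grad_x L = 0): Q x + c + A^T lambda = 0.
Primal feasibility: A x = b.

This gives the KKT block system:
  [ Q   A^T ] [ x     ]   [-c ]
  [ A    0  ] [ lambda ] = [ b ]

Solving the linear system:
  x*      = (-1, 0.1818)
  lambda* = (-4.3636)
  f(x*)   = 1.8182

x* = (-1, 0.1818), lambda* = (-4.3636)


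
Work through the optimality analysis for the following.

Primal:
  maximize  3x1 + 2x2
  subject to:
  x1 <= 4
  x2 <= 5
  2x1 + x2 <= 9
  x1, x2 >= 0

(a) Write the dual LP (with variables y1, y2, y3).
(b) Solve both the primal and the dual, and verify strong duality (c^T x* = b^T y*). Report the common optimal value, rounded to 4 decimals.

The standard primal-dual pair for 'max c^T x s.t. A x <= b, x >= 0' is:
  Dual:  min b^T y  s.t.  A^T y >= c,  y >= 0.

So the dual LP is:
  minimize  4y1 + 5y2 + 9y3
  subject to:
    y1 + 2y3 >= 3
    y2 + y3 >= 2
    y1, y2, y3 >= 0

Solving the primal: x* = (2, 5).
  primal value c^T x* = 16.
Solving the dual: y* = (0, 0.5, 1.5).
  dual value b^T y* = 16.
Strong duality: c^T x* = b^T y*. Confirmed.

16


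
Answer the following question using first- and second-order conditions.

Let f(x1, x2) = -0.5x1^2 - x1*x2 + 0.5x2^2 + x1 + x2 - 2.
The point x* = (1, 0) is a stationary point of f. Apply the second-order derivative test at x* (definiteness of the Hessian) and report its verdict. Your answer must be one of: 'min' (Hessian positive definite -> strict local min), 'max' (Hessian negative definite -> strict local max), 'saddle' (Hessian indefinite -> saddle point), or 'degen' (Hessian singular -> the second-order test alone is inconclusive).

Compute the Hessian H = grad^2 f:
  H = [[-1, -1], [-1, 1]]
Verify stationarity: grad f(x*) = H x* + g = (0, 0).
Eigenvalues of H: -1.4142, 1.4142.
Eigenvalues have mixed signs, so H is indefinite -> x* is a saddle point.

saddle


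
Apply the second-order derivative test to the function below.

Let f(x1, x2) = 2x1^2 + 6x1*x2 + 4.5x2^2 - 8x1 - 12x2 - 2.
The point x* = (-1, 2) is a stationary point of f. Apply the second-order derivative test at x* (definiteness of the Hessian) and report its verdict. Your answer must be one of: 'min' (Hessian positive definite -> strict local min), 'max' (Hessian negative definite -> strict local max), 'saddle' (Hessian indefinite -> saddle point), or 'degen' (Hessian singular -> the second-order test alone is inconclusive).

Compute the Hessian H = grad^2 f:
  H = [[4, 6], [6, 9]]
Verify stationarity: grad f(x*) = H x* + g = (0, 0).
Eigenvalues of H: 0, 13.
H has a zero eigenvalue (singular; positive semidefinite but not definite), so H is neither positive definite, negative definite, nor indefinite. The second-order test alone is inconclusive -> degen.
(Indeed, f is constant along the null direction of H through x*, so x* is not a strict local extremum.)

degen


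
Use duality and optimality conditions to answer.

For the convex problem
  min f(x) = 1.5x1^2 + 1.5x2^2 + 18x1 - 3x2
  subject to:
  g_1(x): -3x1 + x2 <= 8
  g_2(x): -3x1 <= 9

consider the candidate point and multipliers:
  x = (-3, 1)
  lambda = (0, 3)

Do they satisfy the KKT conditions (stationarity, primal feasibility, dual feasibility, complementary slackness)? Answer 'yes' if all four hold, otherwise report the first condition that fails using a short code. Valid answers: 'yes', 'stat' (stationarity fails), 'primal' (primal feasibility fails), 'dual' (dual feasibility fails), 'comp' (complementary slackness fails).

Gradient of f: grad f(x) = Q x + c = (9, 0)
Constraint values g_i(x) = a_i^T x - b_i:
  g_1((-3, 1)) = 2
  g_2((-3, 1)) = 0
Stationarity residual: grad f(x) + sum_i lambda_i a_i = (0, 0)
  -> stationarity OK
Primal feasibility (all g_i <= 0): FAILS
Dual feasibility (all lambda_i >= 0): OK
Complementary slackness (lambda_i * g_i(x) = 0 for all i): OK

Verdict: the first failing condition is primal_feasibility -> primal.

primal


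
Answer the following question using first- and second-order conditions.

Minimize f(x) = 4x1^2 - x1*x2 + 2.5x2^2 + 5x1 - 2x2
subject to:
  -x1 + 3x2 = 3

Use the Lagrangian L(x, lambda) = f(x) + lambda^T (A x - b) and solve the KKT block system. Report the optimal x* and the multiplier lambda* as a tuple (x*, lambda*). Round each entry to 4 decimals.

Form the Lagrangian:
  L(x, lambda) = (1/2) x^T Q x + c^T x + lambda^T (A x - b)
Stationarity (grad_x L = 0): Q x + c + A^T lambda = 0.
Primal feasibility: A x = b.

This gives the KKT block system:
  [ Q   A^T ] [ x     ]   [-c ]
  [ A    0  ] [ lambda ] = [ b ]

Solving the linear system:
  x*      = (-0.6338, 0.7887)
  lambda* = (-0.8592)
  f(x*)   = -1.0845

x* = (-0.6338, 0.7887), lambda* = (-0.8592)


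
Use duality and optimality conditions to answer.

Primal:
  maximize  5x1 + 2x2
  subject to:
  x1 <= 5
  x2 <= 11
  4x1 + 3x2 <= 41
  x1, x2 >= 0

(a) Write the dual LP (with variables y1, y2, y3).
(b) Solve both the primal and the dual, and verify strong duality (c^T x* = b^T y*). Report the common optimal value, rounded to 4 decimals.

The standard primal-dual pair for 'max c^T x s.t. A x <= b, x >= 0' is:
  Dual:  min b^T y  s.t.  A^T y >= c,  y >= 0.

So the dual LP is:
  minimize  5y1 + 11y2 + 41y3
  subject to:
    y1 + 4y3 >= 5
    y2 + 3y3 >= 2
    y1, y2, y3 >= 0

Solving the primal: x* = (5, 7).
  primal value c^T x* = 39.
Solving the dual: y* = (2.3333, 0, 0.6667).
  dual value b^T y* = 39.
Strong duality: c^T x* = b^T y*. Confirmed.

39


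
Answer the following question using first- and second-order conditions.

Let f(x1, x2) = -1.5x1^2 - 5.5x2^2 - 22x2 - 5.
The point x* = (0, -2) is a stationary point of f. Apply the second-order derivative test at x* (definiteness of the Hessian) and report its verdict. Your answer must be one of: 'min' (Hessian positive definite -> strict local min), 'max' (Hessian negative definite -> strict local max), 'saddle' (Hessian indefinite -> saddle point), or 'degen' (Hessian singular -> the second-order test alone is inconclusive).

Compute the Hessian H = grad^2 f:
  H = [[-3, 0], [0, -11]]
Verify stationarity: grad f(x*) = H x* + g = (0, 0).
Eigenvalues of H: -11, -3.
Both eigenvalues < 0, so H is negative definite -> x* is a strict local max.

max


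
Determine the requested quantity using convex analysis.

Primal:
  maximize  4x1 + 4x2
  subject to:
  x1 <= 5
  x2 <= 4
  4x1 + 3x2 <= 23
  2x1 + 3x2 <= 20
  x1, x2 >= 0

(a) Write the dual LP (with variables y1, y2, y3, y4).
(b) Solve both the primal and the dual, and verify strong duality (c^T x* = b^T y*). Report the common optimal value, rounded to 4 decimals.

The standard primal-dual pair for 'max c^T x s.t. A x <= b, x >= 0' is:
  Dual:  min b^T y  s.t.  A^T y >= c,  y >= 0.

So the dual LP is:
  minimize  5y1 + 4y2 + 23y3 + 20y4
  subject to:
    y1 + 4y3 + 2y4 >= 4
    y2 + 3y3 + 3y4 >= 4
    y1, y2, y3, y4 >= 0

Solving the primal: x* = (2.75, 4).
  primal value c^T x* = 27.
Solving the dual: y* = (0, 1, 1, 0).
  dual value b^T y* = 27.
Strong duality: c^T x* = b^T y*. Confirmed.

27


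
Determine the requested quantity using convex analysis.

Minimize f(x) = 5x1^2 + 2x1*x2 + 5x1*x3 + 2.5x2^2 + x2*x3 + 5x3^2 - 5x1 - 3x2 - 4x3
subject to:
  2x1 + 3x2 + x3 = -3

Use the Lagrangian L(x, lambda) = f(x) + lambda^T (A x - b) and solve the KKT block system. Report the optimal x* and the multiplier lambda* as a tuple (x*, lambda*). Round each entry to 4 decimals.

Form the Lagrangian:
  L(x, lambda) = (1/2) x^T Q x + c^T x + lambda^T (A x - b)
Stationarity (grad_x L = 0): Q x + c + A^T lambda = 0.
Primal feasibility: A x = b.

This gives the KKT block system:
  [ Q   A^T ] [ x     ]   [-c ]
  [ A    0  ] [ lambda ] = [ b ]

Solving the linear system:
  x*      = (0.0744, -1.1163, 0.2)
  lambda* = (2.7442)
  f(x*)   = 5.2047

x* = (0.0744, -1.1163, 0.2), lambda* = (2.7442)


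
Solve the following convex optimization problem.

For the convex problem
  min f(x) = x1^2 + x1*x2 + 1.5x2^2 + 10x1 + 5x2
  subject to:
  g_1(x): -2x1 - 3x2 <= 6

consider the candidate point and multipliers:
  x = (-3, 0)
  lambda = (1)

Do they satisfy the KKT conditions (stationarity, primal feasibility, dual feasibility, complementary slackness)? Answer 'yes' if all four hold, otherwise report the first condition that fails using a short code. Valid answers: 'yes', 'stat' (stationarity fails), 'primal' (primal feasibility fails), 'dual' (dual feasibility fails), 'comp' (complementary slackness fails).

Gradient of f: grad f(x) = Q x + c = (4, 2)
Constraint values g_i(x) = a_i^T x - b_i:
  g_1((-3, 0)) = 0
Stationarity residual: grad f(x) + sum_i lambda_i a_i = (2, -1)
  -> stationarity FAILS
Primal feasibility (all g_i <= 0): OK
Dual feasibility (all lambda_i >= 0): OK
Complementary slackness (lambda_i * g_i(x) = 0 for all i): OK

Verdict: the first failing condition is stationarity -> stat.

stat


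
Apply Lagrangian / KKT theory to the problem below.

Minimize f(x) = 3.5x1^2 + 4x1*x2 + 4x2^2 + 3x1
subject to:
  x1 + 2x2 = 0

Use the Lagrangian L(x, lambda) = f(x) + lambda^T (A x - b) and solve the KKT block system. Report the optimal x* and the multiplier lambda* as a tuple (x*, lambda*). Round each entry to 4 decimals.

Form the Lagrangian:
  L(x, lambda) = (1/2) x^T Q x + c^T x + lambda^T (A x - b)
Stationarity (grad_x L = 0): Q x + c + A^T lambda = 0.
Primal feasibility: A x = b.

This gives the KKT block system:
  [ Q   A^T ] [ x     ]   [-c ]
  [ A    0  ] [ lambda ] = [ b ]

Solving the linear system:
  x*      = (-0.6, 0.3)
  lambda* = (0)
  f(x*)   = -0.9

x* = (-0.6, 0.3), lambda* = (0)


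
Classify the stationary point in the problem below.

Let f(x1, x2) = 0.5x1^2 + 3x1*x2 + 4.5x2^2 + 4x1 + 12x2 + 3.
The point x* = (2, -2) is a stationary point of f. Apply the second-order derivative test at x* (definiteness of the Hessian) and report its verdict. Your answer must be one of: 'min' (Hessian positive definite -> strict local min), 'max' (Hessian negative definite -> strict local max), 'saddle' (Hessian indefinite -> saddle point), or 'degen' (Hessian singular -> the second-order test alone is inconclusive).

Compute the Hessian H = grad^2 f:
  H = [[1, 3], [3, 9]]
Verify stationarity: grad f(x*) = H x* + g = (0, 0).
Eigenvalues of H: 0, 10.
H has a zero eigenvalue (singular; positive semidefinite but not definite), so H is neither positive definite, negative definite, nor indefinite. The second-order test alone is inconclusive -> degen.
(Indeed, f is constant along the null direction of H through x*, so x* is not a strict local extremum.)

degen


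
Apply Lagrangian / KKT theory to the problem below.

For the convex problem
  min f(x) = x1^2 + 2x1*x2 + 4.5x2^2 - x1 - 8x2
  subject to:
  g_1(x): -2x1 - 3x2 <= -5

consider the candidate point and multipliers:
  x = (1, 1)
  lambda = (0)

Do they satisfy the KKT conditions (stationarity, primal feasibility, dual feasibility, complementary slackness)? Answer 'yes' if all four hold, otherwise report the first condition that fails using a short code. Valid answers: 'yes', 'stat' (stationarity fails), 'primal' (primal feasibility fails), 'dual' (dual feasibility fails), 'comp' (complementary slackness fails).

Gradient of f: grad f(x) = Q x + c = (3, 3)
Constraint values g_i(x) = a_i^T x - b_i:
  g_1((1, 1)) = 0
Stationarity residual: grad f(x) + sum_i lambda_i a_i = (3, 3)
  -> stationarity FAILS
Primal feasibility (all g_i <= 0): OK
Dual feasibility (all lambda_i >= 0): OK
Complementary slackness (lambda_i * g_i(x) = 0 for all i): OK

Verdict: the first failing condition is stationarity -> stat.

stat


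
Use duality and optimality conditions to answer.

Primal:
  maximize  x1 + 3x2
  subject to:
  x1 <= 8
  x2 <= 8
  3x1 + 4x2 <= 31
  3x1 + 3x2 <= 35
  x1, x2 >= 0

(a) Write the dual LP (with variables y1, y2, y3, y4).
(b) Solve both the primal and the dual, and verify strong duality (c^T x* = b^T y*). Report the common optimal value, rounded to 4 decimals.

The standard primal-dual pair for 'max c^T x s.t. A x <= b, x >= 0' is:
  Dual:  min b^T y  s.t.  A^T y >= c,  y >= 0.

So the dual LP is:
  minimize  8y1 + 8y2 + 31y3 + 35y4
  subject to:
    y1 + 3y3 + 3y4 >= 1
    y2 + 4y3 + 3y4 >= 3
    y1, y2, y3, y4 >= 0

Solving the primal: x* = (0, 7.75).
  primal value c^T x* = 23.25.
Solving the dual: y* = (0, 0, 0.75, 0).
  dual value b^T y* = 23.25.
Strong duality: c^T x* = b^T y*. Confirmed.

23.25


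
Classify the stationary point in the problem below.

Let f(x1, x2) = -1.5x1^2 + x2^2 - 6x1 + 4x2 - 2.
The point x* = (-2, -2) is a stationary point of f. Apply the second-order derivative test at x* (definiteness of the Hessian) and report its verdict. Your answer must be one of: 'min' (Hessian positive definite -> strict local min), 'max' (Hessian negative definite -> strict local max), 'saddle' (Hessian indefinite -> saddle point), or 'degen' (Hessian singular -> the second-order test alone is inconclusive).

Compute the Hessian H = grad^2 f:
  H = [[-3, 0], [0, 2]]
Verify stationarity: grad f(x*) = H x* + g = (0, 0).
Eigenvalues of H: -3, 2.
Eigenvalues have mixed signs, so H is indefinite -> x* is a saddle point.

saddle
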